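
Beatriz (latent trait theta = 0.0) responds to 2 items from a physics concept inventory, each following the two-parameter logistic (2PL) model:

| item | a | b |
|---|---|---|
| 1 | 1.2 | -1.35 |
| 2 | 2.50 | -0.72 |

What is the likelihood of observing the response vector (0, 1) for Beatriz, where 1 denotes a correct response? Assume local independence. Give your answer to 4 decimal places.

0.1418

P(theta) = 1 / (1 + exp(−a(theta − b)))
P_1 = 1/(1+e^{-1.6200}) = 0.8348
P_2 = 1/(1+e^{-1.8000}) = 0.8581
L = (1−P_1) × P_2 = 0.1652 × 0.8581 = 0.14177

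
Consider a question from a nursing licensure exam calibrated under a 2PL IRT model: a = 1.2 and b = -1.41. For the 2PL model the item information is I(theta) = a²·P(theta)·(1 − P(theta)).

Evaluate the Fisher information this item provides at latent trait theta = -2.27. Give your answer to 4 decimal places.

P = 1/(1+e^{1.0320}) = 0.2627
P(1−P) = 0.2627 × 0.7373 = 0.1937
I = a² × P(1−P) = 1.2² × 0.1937 = 0.27891

0.2789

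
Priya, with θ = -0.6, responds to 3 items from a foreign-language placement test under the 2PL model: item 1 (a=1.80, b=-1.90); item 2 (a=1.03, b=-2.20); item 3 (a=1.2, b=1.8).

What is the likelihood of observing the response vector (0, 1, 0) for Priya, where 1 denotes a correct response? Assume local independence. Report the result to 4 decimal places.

0.0698

P(θ) = 1 / (1 + exp(−a(θ − b)))
P_1 = 1/(1+e^{-2.3400}) = 0.9121
P_2 = 1/(1+e^{-1.6480}) = 0.8386
P_3 = 1/(1+e^{2.8800}) = 0.0532
L = (1−P_1) × P_2 × (1−P_3) = 0.0879 × 0.8386 × 0.9468 = 0.06977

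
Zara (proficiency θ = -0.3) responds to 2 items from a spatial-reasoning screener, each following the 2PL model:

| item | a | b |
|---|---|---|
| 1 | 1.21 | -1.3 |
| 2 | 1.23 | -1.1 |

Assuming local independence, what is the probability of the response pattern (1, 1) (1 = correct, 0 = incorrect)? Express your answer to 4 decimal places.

P(θ) = 1 / (1 + exp(−a(θ − b)))
P_1 = 1/(1+e^{-1.2100}) = 0.7703
P_2 = 1/(1+e^{-0.9840}) = 0.7279
L = P_1 × P_2 = 0.7703 × 0.7279 = 0.56070

0.5607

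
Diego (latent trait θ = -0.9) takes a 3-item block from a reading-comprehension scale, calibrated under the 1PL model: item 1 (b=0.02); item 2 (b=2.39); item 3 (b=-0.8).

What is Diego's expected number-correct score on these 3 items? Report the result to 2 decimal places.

0.80

P(θ) = 1 / (1 + exp(−(θ − b)))
P_1 = 1/(1+e^{0.9200}) = 0.2850
P_2 = 1/(1+e^{3.2900}) = 0.0359
P_3 = 1/(1+e^{0.1000}) = 0.4750
E[score] = 0.2850 + 0.0359 + 0.4750 = 0.7959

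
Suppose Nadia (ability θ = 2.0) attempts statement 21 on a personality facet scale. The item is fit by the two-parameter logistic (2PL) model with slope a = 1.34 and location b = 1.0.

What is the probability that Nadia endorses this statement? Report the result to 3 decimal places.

0.792

P(θ) = 1 / (1 + exp(−a(θ − b)))
Exponent: 1.34 × (2.0 − 1.0) = 1.3400
1/(1 + e^{-1.3400}) = 0.7925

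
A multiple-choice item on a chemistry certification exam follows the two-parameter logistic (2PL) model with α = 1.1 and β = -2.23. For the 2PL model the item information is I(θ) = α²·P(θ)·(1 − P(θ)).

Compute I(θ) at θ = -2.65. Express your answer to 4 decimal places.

0.2869

P = 1/(1+e^{0.4620}) = 0.3865
P(1−P) = 0.3865 × 0.6135 = 0.2371
I = α² × P(1−P) = 1.1² × 0.2371 = 0.28692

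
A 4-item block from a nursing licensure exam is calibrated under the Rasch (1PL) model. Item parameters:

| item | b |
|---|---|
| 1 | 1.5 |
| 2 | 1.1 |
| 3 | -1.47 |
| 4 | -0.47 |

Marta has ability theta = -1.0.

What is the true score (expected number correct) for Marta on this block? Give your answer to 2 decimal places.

1.17

P(theta) = 1 / (1 + exp(−(theta − b)))
P_1 = 1/(1+e^{2.5000}) = 0.0759
P_2 = 1/(1+e^{2.1000}) = 0.1091
P_3 = 1/(1+e^{-0.4700}) = 0.6154
P_4 = 1/(1+e^{0.5300}) = 0.3705
E[score] = 0.0759 + 0.1091 + 0.6154 + 0.3705 = 1.1709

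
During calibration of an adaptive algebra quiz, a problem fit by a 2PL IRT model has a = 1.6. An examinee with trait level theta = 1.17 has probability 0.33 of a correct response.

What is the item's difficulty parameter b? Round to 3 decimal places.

P(theta) = 1 / (1 + exp(−a(theta − b)))
logit(0.33) = ln(0.33/0.67) = -0.7082
b = theta − logit/(a) = 1.17 − (-0.7082)/1.6000 = 1.6126

1.613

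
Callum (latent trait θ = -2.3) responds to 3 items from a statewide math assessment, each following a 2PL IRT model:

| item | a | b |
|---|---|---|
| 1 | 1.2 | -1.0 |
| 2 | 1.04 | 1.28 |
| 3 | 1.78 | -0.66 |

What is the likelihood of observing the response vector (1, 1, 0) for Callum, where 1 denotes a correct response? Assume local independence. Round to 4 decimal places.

0.0039

P(θ) = 1 / (1 + exp(−a(θ − b)))
P_1 = 1/(1+e^{1.5600}) = 0.1736
P_2 = 1/(1+e^{3.7232}) = 0.0236
P_3 = 1/(1+e^{2.9192}) = 0.0512
L = P_1 × P_2 × (1−P_3) = 0.1736 × 0.0236 × 0.9488 = 0.00389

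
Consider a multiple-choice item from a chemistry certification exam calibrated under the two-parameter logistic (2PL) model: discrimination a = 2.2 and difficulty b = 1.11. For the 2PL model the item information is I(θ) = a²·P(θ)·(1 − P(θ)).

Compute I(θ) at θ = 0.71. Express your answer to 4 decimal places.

P = 1/(1+e^{0.8800}) = 0.2932
P(1−P) = 0.2932 × 0.7068 = 0.2072
I = a² × P(1−P) = 2.2² × 0.2072 = 1.00297

1.0030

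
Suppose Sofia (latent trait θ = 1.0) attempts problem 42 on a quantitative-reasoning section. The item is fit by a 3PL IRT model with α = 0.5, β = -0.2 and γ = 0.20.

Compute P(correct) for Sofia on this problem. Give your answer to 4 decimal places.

P(θ) = γ + (1 − γ) · 1 / (1 + exp(−α(θ − β)))
Exponent: 0.5 × (1.0 − (-0.2)) = 0.6000
1/(1 + e^{-0.6000}) = 0.6457
P = 0.20 + 0.80 × 0.6457 = 0.7165

0.7165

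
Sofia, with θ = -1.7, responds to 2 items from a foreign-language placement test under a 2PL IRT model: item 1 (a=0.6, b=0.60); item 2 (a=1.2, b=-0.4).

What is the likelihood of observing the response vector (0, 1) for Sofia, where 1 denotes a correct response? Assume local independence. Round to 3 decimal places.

P(θ) = 1 / (1 + exp(−a(θ − b)))
P_1 = 1/(1+e^{1.3800}) = 0.2010
P_2 = 1/(1+e^{1.5600}) = 0.1736
L = (1−P_1) × P_2 = 0.7990 × 0.1736 = 0.13874

0.139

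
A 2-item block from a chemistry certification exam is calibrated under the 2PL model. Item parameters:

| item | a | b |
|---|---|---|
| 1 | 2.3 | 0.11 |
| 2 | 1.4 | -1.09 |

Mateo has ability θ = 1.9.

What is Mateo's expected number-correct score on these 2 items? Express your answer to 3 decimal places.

P(θ) = 1 / (1 + exp(−a(θ − b)))
P_1 = 1/(1+e^{-4.1170}) = 0.9840
P_2 = 1/(1+e^{-4.1860}) = 0.9850
E[score] = 0.9840 + 0.9850 = 1.9690

1.969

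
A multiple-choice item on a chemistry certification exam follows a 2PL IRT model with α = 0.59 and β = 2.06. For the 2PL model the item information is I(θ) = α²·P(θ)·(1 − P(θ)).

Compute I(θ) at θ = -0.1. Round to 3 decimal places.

0.059

P = 1/(1+e^{1.2744}) = 0.2185
P(1−P) = 0.2185 × 0.7815 = 0.1708
I = α² × P(1−P) = 0.59² × 0.1708 = 0.05944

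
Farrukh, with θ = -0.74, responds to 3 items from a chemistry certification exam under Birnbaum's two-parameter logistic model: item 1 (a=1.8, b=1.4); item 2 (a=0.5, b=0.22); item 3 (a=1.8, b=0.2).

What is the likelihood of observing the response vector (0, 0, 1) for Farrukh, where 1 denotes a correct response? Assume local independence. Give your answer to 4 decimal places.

0.0941

P(θ) = 1 / (1 + exp(−a(θ − b)))
P_1 = 1/(1+e^{3.8520}) = 0.0208
P_2 = 1/(1+e^{0.4800}) = 0.3823
P_3 = 1/(1+e^{1.6920}) = 0.1555
L = (1−P_1) × (1−P_2) × P_3 = 0.9792 × 0.6177 × 0.1555 = 0.09407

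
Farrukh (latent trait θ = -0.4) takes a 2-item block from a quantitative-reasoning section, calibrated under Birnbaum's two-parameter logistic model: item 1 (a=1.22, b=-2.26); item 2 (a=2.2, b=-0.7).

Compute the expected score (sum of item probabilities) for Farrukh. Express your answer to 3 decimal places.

1.566

P(θ) = 1 / (1 + exp(−a(θ − b)))
P_1 = 1/(1+e^{-2.2692}) = 0.9063
P_2 = 1/(1+e^{-0.6600}) = 0.6593
E[score] = 0.9063 + 0.6593 = 1.5656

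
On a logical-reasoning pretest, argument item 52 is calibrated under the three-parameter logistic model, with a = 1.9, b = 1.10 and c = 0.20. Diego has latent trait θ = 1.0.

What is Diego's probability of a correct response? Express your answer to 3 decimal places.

0.562

P(θ) = c + (1 − c) · 1 / (1 + exp(−a(θ − b)))
Exponent: 1.9 × (1.0 − 1.10) = -0.1900
1/(1 + e^{0.1900}) = 0.4526
P = 0.20 + 0.80 × 0.4526 = 0.5621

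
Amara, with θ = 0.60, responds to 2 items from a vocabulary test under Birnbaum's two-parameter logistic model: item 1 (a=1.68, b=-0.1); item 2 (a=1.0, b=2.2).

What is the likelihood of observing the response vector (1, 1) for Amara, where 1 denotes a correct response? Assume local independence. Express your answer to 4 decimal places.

0.1284

P(θ) = 1 / (1 + exp(−a(θ − b)))
P_1 = 1/(1+e^{-1.1760}) = 0.7642
P_2 = 1/(1+e^{1.6000}) = 0.1680
L = P_1 × P_2 = 0.7642 × 0.1680 = 0.12838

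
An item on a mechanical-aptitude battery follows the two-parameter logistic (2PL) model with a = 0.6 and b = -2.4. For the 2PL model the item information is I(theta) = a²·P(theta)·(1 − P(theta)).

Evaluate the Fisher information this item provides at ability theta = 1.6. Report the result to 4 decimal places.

0.0275

P = 1/(1+e^{-2.4000}) = 0.9168
P(1−P) = 0.9168 × 0.0832 = 0.0763
I = a² × P(1−P) = 0.6² × 0.0763 = 0.02745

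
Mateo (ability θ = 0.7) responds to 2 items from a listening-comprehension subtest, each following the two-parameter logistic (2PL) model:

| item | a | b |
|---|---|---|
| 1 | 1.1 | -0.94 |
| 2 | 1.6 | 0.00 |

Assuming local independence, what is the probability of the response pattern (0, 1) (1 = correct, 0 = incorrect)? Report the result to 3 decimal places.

P(θ) = 1 / (1 + exp(−a(θ − b)))
P_1 = 1/(1+e^{-1.8040}) = 0.8586
P_2 = 1/(1+e^{-1.1200}) = 0.7540
L = (1−P_1) × P_2 = 0.1414 × 0.7540 = 0.10659

0.107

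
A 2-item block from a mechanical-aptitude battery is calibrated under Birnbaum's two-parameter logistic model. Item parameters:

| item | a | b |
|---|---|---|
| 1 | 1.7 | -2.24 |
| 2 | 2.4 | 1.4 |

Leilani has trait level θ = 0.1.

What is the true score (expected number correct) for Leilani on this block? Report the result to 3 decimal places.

P(θ) = 1 / (1 + exp(−a(θ − b)))
P_1 = 1/(1+e^{-3.9780}) = 0.9816
P_2 = 1/(1+e^{3.1200}) = 0.0423
E[score] = 0.9816 + 0.0423 = 1.0239

1.024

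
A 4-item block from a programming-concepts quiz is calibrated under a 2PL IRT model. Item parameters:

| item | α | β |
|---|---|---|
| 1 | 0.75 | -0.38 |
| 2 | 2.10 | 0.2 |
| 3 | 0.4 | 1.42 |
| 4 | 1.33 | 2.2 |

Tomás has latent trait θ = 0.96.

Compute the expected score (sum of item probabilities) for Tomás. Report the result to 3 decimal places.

P(θ) = 1 / (1 + exp(−α(θ − β)))
P_1 = 1/(1+e^{-1.0050}) = 0.7320
P_2 = 1/(1+e^{-1.5960}) = 0.8315
P_3 = 1/(1+e^{0.1840}) = 0.4541
P_4 = 1/(1+e^{1.6492}) = 0.1612
E[score] = 0.7320 + 0.8315 + 0.4541 + 0.1612 = 2.1788

2.179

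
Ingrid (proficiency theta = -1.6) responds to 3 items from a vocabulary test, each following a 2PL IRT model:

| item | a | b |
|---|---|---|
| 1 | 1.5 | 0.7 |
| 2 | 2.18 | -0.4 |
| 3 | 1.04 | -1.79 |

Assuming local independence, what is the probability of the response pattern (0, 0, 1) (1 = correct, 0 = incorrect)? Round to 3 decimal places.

P(theta) = 1 / (1 + exp(−a(theta − b)))
P_1 = 1/(1+e^{3.4500}) = 0.0308
P_2 = 1/(1+e^{2.6160}) = 0.0681
P_3 = 1/(1+e^{-0.1976}) = 0.5492
L = (1−P_1) × (1−P_2) × P_3 = 0.9692 × 0.9319 × 0.5492 = 0.49608

0.496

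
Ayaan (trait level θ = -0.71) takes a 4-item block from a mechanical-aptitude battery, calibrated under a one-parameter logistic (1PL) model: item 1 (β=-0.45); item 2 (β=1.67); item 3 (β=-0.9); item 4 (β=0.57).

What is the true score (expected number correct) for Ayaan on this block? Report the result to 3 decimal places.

P(θ) = 1 / (1 + exp(−(θ − β)))
P_1 = 1/(1+e^{0.2600}) = 0.4354
P_2 = 1/(1+e^{2.3800}) = 0.0847
P_3 = 1/(1+e^{-0.1900}) = 0.5474
P_4 = 1/(1+e^{1.2800}) = 0.2176
E[score] = 0.4354 + 0.0847 + 0.5474 + 0.2176 = 1.2850

1.285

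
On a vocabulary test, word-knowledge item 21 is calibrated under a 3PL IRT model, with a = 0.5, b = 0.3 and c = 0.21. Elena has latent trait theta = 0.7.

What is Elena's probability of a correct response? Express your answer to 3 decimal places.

0.644

P(theta) = c + (1 − c) · 1 / (1 + exp(−a(theta − b)))
Exponent: 0.5 × (0.7 − 0.3) = 0.2000
1/(1 + e^{-0.2000}) = 0.5498
P = 0.21 + 0.79 × 0.5498 = 0.6444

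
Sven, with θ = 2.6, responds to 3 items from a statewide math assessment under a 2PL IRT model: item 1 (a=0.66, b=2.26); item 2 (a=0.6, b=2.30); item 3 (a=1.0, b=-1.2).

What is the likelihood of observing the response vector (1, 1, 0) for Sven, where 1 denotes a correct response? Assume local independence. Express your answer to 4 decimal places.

P(θ) = 1 / (1 + exp(−a(θ − b)))
P_1 = 1/(1+e^{-0.2244}) = 0.5559
P_2 = 1/(1+e^{-0.1800}) = 0.5449
P_3 = 1/(1+e^{-3.8000}) = 0.9781
L = P_1 × P_2 × (1−P_3) = 0.5559 × 0.5449 × 0.0219 = 0.00663

0.0066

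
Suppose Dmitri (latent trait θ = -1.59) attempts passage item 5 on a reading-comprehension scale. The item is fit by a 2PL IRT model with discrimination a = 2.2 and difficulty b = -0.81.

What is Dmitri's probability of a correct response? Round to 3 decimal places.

P(θ) = 1 / (1 + exp(−a(θ − b)))
Exponent: 2.2 × (-1.59 − (-0.81)) = -1.7160
1/(1 + e^{1.7160}) = 0.1524

0.152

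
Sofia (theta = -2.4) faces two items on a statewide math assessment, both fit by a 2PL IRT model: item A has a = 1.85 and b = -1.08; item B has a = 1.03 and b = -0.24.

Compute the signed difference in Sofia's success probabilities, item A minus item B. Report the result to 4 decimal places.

-0.0175

P(theta) = 1 / (1 + exp(−a(theta − b)))
P_A = 0.0800
P_B = 0.0975
P_A − P_B = -0.0175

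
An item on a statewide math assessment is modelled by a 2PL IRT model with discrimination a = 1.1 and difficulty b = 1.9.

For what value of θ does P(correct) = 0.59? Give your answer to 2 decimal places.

2.23

P(θ) = 1 / (1 + exp(−a(θ − b)))
logit = ln(0.5900/0.4100) = 0.3640
θ = b + logit/(a) = 1.9 + 0.3640/1.1000 = 2.2309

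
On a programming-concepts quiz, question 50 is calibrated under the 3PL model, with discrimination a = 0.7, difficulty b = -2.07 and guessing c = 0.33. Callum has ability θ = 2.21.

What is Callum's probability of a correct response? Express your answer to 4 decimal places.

P(θ) = c + (1 − c) · 1 / (1 + exp(−a(θ − b)))
Exponent: 0.7 × (2.21 − (-2.07)) = 2.9960
1/(1 + e^{-2.9960}) = 0.9524
P = 0.33 + 0.67 × 0.9524 = 0.9681

0.9681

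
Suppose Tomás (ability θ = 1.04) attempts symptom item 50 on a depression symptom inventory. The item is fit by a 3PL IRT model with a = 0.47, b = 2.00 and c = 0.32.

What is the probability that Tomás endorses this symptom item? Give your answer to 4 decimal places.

P(θ) = c + (1 − c) · 1 / (1 + exp(−a(θ − b)))
Exponent: 0.47 × (1.04 − 2.00) = -0.4512
1/(1 + e^{0.4512}) = 0.3891
P = 0.32 + 0.68 × 0.3891 = 0.5846

0.5846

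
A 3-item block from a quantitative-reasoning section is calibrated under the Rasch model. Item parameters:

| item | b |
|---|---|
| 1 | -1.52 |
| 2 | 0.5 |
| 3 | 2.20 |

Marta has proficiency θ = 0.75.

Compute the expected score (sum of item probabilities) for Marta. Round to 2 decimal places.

1.66

P(θ) = 1 / (1 + exp(−(θ − b)))
P_1 = 1/(1+e^{-2.2700}) = 0.9064
P_2 = 1/(1+e^{-0.2500}) = 0.5622
P_3 = 1/(1+e^{1.4500}) = 0.1900
E[score] = 0.9064 + 0.5622 + 0.1900 = 1.6585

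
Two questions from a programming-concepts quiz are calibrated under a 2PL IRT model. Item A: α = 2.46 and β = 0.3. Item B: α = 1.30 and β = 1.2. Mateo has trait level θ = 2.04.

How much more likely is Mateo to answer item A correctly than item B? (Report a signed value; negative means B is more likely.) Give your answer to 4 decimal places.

0.2376

P(θ) = 1 / (1 + exp(−α(θ − β)))
P_A = 0.9864
P_B = 0.7488
P_A − P_B = 0.2376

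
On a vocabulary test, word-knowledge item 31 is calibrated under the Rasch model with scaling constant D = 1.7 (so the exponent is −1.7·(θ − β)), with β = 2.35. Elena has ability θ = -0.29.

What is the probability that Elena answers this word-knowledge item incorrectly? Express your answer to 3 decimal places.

0.989

P(θ) = 1 / (1 + exp(−D·(θ − β)))
Exponent: 1.7 × (-0.29 − 2.35) = -4.4880
1/(1 + e^{4.4880}) = 0.0111
P = 0.0111
P(incorrect) = 1 − 0.0111 = 0.9889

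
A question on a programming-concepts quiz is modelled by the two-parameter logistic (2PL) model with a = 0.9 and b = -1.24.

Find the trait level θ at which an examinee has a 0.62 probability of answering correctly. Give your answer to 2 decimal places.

P(θ) = 1 / (1 + exp(−a(θ − b)))
logit = ln(0.6200/0.3800) = 0.4895
θ = b + logit/(a) = -1.24 + 0.4895/0.9000 = -0.6961

-0.70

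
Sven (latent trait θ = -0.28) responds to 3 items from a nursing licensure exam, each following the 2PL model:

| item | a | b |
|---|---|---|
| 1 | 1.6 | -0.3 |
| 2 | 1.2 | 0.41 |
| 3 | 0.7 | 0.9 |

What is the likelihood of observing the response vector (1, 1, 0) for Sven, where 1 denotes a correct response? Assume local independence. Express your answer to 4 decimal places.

0.1074

P(θ) = 1 / (1 + exp(−a(θ − b)))
P_1 = 1/(1+e^{-0.0320}) = 0.5080
P_2 = 1/(1+e^{0.8280}) = 0.3041
P_3 = 1/(1+e^{0.8260}) = 0.3045
L = P_1 × P_2 × (1−P_3) = 0.5080 × 0.3041 × 0.6955 = 0.10743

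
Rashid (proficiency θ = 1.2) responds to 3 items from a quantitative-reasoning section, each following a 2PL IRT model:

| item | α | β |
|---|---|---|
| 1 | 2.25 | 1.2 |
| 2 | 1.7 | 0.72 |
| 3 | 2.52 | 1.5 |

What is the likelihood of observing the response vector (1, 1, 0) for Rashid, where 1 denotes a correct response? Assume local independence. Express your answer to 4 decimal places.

0.2359

P(θ) = 1 / (1 + exp(−α(θ − β)))
P_1 = 1/(1+e^{0.0000}) = 0.5000
P_2 = 1/(1+e^{-0.8160}) = 0.6934
P_3 = 1/(1+e^{0.7560}) = 0.3195
L = P_1 × P_2 × (1−P_3) = 0.5000 × 0.6934 × 0.6805 = 0.23592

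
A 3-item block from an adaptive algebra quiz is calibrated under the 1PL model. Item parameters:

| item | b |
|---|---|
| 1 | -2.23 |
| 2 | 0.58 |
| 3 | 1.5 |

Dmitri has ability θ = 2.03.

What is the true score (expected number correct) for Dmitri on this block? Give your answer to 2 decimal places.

2.43

P(θ) = 1 / (1 + exp(−(θ − b)))
P_1 = 1/(1+e^{-4.2600}) = 0.9861
P_2 = 1/(1+e^{-1.4500}) = 0.8100
P_3 = 1/(1+e^{-0.5300}) = 0.6295
E[score] = 0.9861 + 0.8100 + 0.6295 = 2.4256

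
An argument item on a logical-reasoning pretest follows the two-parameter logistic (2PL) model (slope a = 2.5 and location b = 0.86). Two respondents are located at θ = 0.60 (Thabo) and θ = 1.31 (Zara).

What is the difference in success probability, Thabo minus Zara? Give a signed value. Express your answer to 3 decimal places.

P(θ) = 1 / (1 + exp(−a(θ − b)))
P(Thabo) = 0.3430  [exponent -0.6500]
P(Zara) = 0.7549  [exponent 1.1250]
Difference = 0.3430 − 0.7549 = -0.4119

-0.412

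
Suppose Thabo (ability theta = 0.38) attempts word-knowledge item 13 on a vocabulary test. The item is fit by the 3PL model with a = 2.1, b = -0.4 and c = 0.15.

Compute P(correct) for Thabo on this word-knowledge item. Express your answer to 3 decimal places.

P(theta) = c + (1 − c) · 1 / (1 + exp(−a(theta − b)))
Exponent: 2.1 × (0.38 − (-0.4)) = 1.6380
1/(1 + e^{-1.6380}) = 0.8373
P = 0.15 + 0.85 × 0.8373 = 0.8617

0.862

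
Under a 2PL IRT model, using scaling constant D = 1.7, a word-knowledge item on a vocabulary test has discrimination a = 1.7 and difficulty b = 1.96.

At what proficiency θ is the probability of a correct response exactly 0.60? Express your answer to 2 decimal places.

P(θ) = 1 / (1 + exp(−D·a(θ − b)))
logit = ln(0.6000/0.4000) = 0.4055
θ = b + logit/(1.7·a) = 1.96 + 0.4055/2.8900 = 2.1003

2.10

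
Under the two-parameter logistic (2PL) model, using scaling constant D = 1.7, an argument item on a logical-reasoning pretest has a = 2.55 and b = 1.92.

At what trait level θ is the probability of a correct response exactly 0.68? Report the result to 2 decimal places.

P(θ) = 1 / (1 + exp(−D·a(θ − b)))
logit = ln(0.6800/0.3200) = 0.7538
θ = b + logit/(1.7·a) = 1.92 + 0.7538/4.3350 = 2.0939

2.09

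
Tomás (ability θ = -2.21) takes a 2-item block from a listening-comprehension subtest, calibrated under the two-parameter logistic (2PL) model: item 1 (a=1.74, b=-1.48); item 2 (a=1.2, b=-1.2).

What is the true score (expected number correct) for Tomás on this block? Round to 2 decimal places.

P(θ) = 1 / (1 + exp(−a(θ − b)))
P_1 = 1/(1+e^{1.2702}) = 0.2192
P_2 = 1/(1+e^{1.2120}) = 0.2293
E[score] = 0.2192 + 0.2293 = 0.4486

0.45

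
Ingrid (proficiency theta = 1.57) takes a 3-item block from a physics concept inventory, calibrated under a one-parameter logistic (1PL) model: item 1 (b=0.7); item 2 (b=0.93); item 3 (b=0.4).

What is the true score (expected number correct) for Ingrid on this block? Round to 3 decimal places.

2.123

P(theta) = 1 / (1 + exp(−(theta − b)))
P_1 = 1/(1+e^{-0.8700}) = 0.7047
P_2 = 1/(1+e^{-0.6400}) = 0.6548
P_3 = 1/(1+e^{-1.1700}) = 0.7631
E[score] = 0.7047 + 0.6548 + 0.7631 = 2.1226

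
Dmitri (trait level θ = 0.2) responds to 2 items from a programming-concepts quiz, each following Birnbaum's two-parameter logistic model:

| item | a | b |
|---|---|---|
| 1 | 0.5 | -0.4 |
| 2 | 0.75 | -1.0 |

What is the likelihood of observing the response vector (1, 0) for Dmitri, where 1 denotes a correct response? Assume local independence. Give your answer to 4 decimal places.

0.1660

P(θ) = 1 / (1 + exp(−a(θ − b)))
P_1 = 1/(1+e^{-0.3000}) = 0.5744
P_2 = 1/(1+e^{-0.9000}) = 0.7109
L = P_1 × (1−P_2) = 0.5744 × 0.2891 = 0.16604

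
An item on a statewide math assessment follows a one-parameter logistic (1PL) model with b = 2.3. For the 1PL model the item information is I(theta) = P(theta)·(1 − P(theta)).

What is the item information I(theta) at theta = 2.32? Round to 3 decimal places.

P = 1/(1+e^{-0.0200}) = 0.5050
P(1−P) = 0.5050 × 0.4950 = 0.2500
I = P(1−P) = 0.24998

0.250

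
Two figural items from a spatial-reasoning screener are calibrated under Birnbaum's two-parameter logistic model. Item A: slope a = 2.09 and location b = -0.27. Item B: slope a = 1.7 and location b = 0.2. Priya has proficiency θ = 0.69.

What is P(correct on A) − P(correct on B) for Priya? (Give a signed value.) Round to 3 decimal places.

0.184

P(θ) = 1 / (1 + exp(−a(θ − b)))
P_A = 0.8815
P_B = 0.6970
P_A − P_B = 0.1845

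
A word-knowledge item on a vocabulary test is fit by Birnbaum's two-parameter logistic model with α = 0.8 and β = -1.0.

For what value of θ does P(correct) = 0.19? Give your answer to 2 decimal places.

-2.81

P(θ) = 1 / (1 + exp(−α(θ − β)))
logit = ln(0.1900/0.8100) = -1.4500
θ = β + logit/(α) = -1.0 + (-1.4500)/0.8000 = -2.8125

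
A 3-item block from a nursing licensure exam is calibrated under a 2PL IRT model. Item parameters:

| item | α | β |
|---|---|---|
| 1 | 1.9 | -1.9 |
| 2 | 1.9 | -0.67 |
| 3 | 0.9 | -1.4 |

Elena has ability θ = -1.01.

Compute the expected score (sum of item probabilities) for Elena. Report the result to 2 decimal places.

1.78

P(θ) = 1 / (1 + exp(−α(θ − β)))
P_1 = 1/(1+e^{-1.6910}) = 0.8444
P_2 = 1/(1+e^{0.6460}) = 0.3439
P_3 = 1/(1+e^{-0.3510}) = 0.5869
E[score] = 0.8444 + 0.3439 + 0.5869 = 1.7751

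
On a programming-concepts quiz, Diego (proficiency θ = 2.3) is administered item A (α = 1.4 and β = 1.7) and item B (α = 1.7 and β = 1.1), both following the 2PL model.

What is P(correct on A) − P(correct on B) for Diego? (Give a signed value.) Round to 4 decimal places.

-0.1865

P(θ) = 1 / (1 + exp(−α(θ − β)))
P_A = 0.6985
P_B = 0.8849
P_A − P_B = -0.1865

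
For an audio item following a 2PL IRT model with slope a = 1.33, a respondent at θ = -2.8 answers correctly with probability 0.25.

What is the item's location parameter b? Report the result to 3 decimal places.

-1.974

P(θ) = 1 / (1 + exp(−a(θ − b)))
logit(0.25) = ln(0.25/0.75) = -1.0986
b = θ − logit/(a) = -2.8 − (-1.0986)/1.3300 = -1.9740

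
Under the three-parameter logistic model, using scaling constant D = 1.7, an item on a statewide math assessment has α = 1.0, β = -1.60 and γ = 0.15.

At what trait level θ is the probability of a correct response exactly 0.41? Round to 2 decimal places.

-2.08

P(θ) = γ + (1 − γ) · 1 / (1 + exp(−D·α(θ − β)))
Remove guessing floor: (0.41 − 0.15)/(1 − 0.15) = 0.3059
logit = ln(0.3059/0.6941) = -0.8194
θ = β + logit/(1.7·α) = -1.60 + (-0.8194)/1.7000 = -2.0820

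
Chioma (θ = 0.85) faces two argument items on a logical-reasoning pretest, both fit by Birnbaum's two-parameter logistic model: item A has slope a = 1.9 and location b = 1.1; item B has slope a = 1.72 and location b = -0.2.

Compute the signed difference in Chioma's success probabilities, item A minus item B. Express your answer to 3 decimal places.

P(θ) = 1 / (1 + exp(−a(θ − b)))
P_A = 0.3834
P_B = 0.8589
P_A − P_B = -0.4754

-0.475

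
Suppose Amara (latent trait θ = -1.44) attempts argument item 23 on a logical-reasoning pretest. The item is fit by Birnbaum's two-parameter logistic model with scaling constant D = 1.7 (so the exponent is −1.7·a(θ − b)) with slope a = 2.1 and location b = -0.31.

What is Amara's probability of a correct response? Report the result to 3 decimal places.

P(θ) = 1 / (1 + exp(−D·a(θ − b)))
Exponent: 1.7 × 2.1 × (-1.44 − (-0.31)) = -4.0341
1/(1 + e^{4.0341}) = 0.0174
P = 0.0174

0.017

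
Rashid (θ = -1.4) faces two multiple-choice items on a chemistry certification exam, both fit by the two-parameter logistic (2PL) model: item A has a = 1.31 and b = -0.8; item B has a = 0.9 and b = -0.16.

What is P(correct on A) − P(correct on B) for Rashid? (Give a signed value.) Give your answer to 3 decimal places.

P(θ) = 1 / (1 + exp(−a(θ − b)))
P_A = 0.3130
P_B = 0.2468
P_A − P_B = 0.0663

0.066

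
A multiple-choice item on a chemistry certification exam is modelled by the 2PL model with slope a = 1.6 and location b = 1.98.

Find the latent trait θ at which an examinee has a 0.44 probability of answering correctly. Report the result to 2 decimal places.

P(θ) = 1 / (1 + exp(−a(θ − b)))
logit = ln(0.4400/0.5600) = -0.2412
θ = b + logit/(a) = 1.98 + (-0.2412)/1.6000 = 1.8293

1.83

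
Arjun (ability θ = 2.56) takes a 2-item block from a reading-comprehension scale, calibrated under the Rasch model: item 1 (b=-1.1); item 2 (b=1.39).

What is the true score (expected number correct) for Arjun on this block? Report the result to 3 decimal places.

1.738

P(θ) = 1 / (1 + exp(−(θ − b)))
P_1 = 1/(1+e^{-3.6600}) = 0.9749
P_2 = 1/(1+e^{-1.1700}) = 0.7631
E[score] = 0.9749 + 0.7631 = 1.7381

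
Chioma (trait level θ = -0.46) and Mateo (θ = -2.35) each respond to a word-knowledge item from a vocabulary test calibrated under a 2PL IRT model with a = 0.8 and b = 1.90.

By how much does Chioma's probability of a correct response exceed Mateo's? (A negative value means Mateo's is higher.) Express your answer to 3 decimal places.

P(θ) = 1 / (1 + exp(−a(θ − b)))
P(Chioma) = 0.1315  [exponent -1.8880]
P(Mateo) = 0.0323  [exponent -3.4000]
Difference = 0.1315 − 0.0323 = 0.0992

0.099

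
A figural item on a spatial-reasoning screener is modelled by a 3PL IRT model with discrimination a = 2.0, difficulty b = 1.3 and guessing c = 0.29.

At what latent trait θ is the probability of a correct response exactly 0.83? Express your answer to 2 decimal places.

1.88

P(θ) = c + (1 − c) · 1 / (1 + exp(−a(θ − b)))
Remove guessing floor: (0.83 − 0.29)/(1 − 0.29) = 0.7606
logit = ln(0.7606/0.2394) = 1.1558
θ = b + logit/(a) = 1.3 + 1.1558/2.0000 = 1.8779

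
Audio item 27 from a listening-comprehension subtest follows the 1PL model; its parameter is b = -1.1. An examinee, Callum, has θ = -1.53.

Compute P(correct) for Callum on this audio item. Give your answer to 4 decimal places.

P(θ) = 1 / (1 + exp(−(θ − b)))
Exponent: (-1.53 − (-1.1)) = -0.4300
1/(1 + e^{0.4300}) = 0.3941
P = 0.3941

0.3941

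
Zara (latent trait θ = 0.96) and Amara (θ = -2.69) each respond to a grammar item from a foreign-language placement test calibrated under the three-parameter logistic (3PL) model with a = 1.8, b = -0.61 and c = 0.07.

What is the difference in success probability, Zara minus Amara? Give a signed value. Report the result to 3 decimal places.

0.856

P(θ) = c + (1 − c) · 1 / (1 + exp(−a(θ − b)))
P(Zara) = 0.9480  [exponent 2.8260]
P(Amara) = 0.0915  [exponent -3.7440]
Difference = 0.9480 − 0.0915 = 0.8565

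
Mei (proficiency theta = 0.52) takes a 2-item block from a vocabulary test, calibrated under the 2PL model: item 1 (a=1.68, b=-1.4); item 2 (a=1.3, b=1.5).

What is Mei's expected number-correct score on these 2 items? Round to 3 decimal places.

P(theta) = 1 / (1 + exp(−a(theta − b)))
P_1 = 1/(1+e^{-3.2256}) = 0.9618
P_2 = 1/(1+e^{1.2740}) = 0.2186
E[score] = 0.9618 + 0.2186 = 1.1804

1.180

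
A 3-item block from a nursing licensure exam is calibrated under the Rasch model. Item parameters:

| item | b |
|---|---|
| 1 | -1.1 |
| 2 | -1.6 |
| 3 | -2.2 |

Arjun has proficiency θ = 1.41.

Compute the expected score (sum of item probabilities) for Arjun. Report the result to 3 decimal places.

P(θ) = 1 / (1 + exp(−(θ − b)))
P_1 = 1/(1+e^{-2.5100}) = 0.9248
P_2 = 1/(1+e^{-3.0100}) = 0.9530
P_3 = 1/(1+e^{-3.6100}) = 0.9737
E[score] = 0.9248 + 0.9530 + 0.9737 = 2.8515

2.852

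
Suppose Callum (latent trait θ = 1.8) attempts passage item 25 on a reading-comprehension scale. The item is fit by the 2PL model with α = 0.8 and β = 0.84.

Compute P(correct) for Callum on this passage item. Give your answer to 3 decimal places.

0.683

P(θ) = 1 / (1 + exp(−α(θ − β)))
Exponent: 0.8 × (1.8 − 0.84) = 0.7680
1/(1 + e^{-0.7680}) = 0.6831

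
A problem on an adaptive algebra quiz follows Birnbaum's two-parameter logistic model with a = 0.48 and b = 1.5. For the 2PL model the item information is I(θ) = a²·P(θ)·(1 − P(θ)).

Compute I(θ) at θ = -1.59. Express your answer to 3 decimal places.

0.035

P = 1/(1+e^{1.4832}) = 0.1849
P(1−P) = 0.1849 × 0.8151 = 0.1507
I = a² × P(1−P) = 0.48² × 0.1507 = 0.03473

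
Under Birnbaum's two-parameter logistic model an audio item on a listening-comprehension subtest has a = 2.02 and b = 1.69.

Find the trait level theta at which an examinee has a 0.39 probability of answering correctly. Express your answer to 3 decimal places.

P(theta) = 1 / (1 + exp(−a(theta − b)))
logit = ln(0.3900/0.6100) = -0.4473
theta = b + logit/(a) = 1.69 + (-0.4473)/2.0200 = 1.4686

1.469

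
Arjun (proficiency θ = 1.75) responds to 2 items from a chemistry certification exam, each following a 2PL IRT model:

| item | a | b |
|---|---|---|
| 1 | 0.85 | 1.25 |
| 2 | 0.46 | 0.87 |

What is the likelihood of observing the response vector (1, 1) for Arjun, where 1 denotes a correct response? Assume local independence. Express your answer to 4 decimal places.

0.3627

P(θ) = 1 / (1 + exp(−a(θ − b)))
P_1 = 1/(1+e^{-0.4250}) = 0.6047
P_2 = 1/(1+e^{-0.4048}) = 0.5998
L = P_1 × P_2 = 0.6047 × 0.5998 = 0.36271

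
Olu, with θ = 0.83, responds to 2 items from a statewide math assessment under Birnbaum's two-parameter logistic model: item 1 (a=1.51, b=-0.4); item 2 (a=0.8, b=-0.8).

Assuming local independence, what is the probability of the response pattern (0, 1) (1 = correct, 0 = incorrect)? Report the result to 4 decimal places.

0.1062

P(θ) = 1 / (1 + exp(−a(θ − b)))
P_1 = 1/(1+e^{-1.8573}) = 0.8650
P_2 = 1/(1+e^{-1.3040}) = 0.7865
L = (1−P_1) × P_2 = 0.1350 × 0.7865 = 0.10619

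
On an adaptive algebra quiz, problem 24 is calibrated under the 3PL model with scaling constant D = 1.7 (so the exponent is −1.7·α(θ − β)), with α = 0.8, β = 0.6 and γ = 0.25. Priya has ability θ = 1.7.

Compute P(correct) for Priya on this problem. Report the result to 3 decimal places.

P(θ) = γ + (1 − γ) · 1 / (1 + exp(−D·α(θ − β)))
Exponent: 1.7 × 0.8 × (1.7 − 0.6) = 1.4960
1/(1 + e^{-1.4960}) = 0.8170
P = 0.25 + 0.75 × 0.8170 = 0.8627

0.863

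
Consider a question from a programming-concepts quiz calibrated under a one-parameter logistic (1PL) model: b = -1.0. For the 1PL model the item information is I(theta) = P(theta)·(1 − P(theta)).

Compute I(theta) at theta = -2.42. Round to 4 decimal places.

0.1568

P = 1/(1+e^{1.4200}) = 0.1947
P(1−P) = 0.1947 × 0.8053 = 0.1568
I = P(1−P) = 0.15677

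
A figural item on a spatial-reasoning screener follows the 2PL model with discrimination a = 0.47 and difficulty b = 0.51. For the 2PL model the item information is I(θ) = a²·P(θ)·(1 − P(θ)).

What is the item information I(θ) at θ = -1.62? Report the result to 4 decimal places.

P = 1/(1+e^{1.0011}) = 0.2687
P(1−P) = 0.2687 × 0.7313 = 0.1965
I = a² × P(1−P) = 0.47² × 0.1965 = 0.04341

0.0434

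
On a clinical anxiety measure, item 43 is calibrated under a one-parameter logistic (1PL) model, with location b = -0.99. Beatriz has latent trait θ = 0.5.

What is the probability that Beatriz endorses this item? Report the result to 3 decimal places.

0.816

P(θ) = 1 / (1 + exp(−(θ − b)))
Exponent: (0.5 − (-0.99)) = 1.4900
1/(1 + e^{-1.4900}) = 0.8161
P = 0.8161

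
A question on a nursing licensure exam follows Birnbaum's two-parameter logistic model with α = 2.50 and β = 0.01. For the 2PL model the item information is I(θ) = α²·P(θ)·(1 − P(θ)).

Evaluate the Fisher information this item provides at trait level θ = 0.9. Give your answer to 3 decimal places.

0.550

P = 1/(1+e^{-2.2250}) = 0.9025
P(1−P) = 0.9025 × 0.0975 = 0.0880
I = α² × P(1−P) = 2.50² × 0.0880 = 0.55010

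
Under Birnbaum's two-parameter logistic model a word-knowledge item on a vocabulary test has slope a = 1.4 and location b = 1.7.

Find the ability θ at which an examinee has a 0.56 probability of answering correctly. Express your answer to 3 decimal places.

1.872

P(θ) = 1 / (1 + exp(−a(θ − b)))
logit = ln(0.5600/0.4400) = 0.2412
θ = b + logit/(a) = 1.7 + 0.2412/1.4000 = 1.8723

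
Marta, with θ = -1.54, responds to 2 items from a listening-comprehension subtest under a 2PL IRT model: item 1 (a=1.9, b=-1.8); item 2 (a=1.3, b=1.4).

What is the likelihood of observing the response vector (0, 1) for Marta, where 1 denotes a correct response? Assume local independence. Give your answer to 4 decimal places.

P(θ) = 1 / (1 + exp(−a(θ − b)))
P_1 = 1/(1+e^{-0.4940}) = 0.6210
P_2 = 1/(1+e^{3.8220}) = 0.0214
L = (1−P_1) × P_2 = 0.3790 × 0.0214 = 0.00812

0.0081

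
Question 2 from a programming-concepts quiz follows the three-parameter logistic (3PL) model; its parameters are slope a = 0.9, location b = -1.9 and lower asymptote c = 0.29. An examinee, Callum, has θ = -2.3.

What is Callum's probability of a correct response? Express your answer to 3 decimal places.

P(θ) = c + (1 − c) · 1 / (1 + exp(−a(θ − b)))
Exponent: 0.9 × (-2.3 − (-1.9)) = -0.3600
1/(1 + e^{0.3600}) = 0.4110
P = 0.29 + 0.71 × 0.4110 = 0.5818

0.582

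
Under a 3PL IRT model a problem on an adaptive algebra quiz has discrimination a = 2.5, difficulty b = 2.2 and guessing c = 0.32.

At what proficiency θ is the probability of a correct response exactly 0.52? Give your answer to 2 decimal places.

1.85

P(θ) = c + (1 − c) · 1 / (1 + exp(−a(θ − b)))
Remove guessing floor: (0.52 − 0.32)/(1 − 0.32) = 0.2941
logit = ln(0.2941/0.7059) = -0.8755
θ = b + logit/(a) = 2.2 + (-0.8755)/2.5000 = 1.8498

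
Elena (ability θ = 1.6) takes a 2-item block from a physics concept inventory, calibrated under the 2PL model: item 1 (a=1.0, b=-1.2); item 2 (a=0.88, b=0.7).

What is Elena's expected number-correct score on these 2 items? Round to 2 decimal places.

P(θ) = 1 / (1 + exp(−a(θ − b)))
P_1 = 1/(1+e^{-2.8000}) = 0.9427
P_2 = 1/(1+e^{-0.7920}) = 0.6883
E[score] = 0.9427 + 0.6883 = 1.6309

1.63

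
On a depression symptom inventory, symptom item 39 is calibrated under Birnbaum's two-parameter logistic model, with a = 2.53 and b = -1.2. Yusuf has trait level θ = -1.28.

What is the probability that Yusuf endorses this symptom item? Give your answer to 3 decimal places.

0.450

P(θ) = 1 / (1 + exp(−a(θ − b)))
Exponent: 2.53 × (-1.28 − (-1.2)) = -0.2024
1/(1 + e^{0.2024}) = 0.4496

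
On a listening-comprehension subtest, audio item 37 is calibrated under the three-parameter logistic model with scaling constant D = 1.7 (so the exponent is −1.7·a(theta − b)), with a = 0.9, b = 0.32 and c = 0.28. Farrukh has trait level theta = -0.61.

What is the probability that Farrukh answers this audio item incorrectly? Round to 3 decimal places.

P(theta) = c + (1 − c) · 1 / (1 + exp(−D·a(theta − b)))
Exponent: 1.7 × 0.9 × (-0.61 − 0.32) = -1.4229
1/(1 + e^{1.4229}) = 0.1942
P = 0.28 + 0.72 × 0.1942 = 0.4198
P(incorrect) = 1 − 0.4198 = 0.5802

0.580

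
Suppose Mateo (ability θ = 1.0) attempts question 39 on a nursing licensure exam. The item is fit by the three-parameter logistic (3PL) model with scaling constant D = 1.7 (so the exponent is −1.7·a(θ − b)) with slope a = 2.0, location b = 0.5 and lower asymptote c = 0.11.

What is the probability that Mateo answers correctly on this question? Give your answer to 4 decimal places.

P(θ) = c + (1 − c) · 1 / (1 + exp(−D·a(θ − b)))
Exponent: 1.7 × 2.0 × (1.0 − 0.5) = 1.7000
1/(1 + e^{-1.7000}) = 0.8455
P = 0.11 + 0.89 × 0.8455 = 0.8625

0.8625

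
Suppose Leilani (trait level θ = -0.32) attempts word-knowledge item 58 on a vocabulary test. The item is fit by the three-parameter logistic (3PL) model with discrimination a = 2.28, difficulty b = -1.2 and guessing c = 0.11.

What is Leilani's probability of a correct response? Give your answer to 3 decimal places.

P(θ) = c + (1 − c) · 1 / (1 + exp(−a(θ − b)))
Exponent: 2.28 × (-0.32 − (-1.2)) = 2.0064
1/(1 + e^{-2.0064}) = 0.8815
P = 0.11 + 0.89 × 0.8815 = 0.8945

0.895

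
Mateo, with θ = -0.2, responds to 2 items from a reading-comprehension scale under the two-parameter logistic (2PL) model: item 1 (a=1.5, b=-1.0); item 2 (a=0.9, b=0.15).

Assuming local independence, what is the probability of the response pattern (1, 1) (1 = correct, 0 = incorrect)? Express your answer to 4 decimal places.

0.3242

P(θ) = 1 / (1 + exp(−a(θ − b)))
P_1 = 1/(1+e^{-1.2000}) = 0.7685
P_2 = 1/(1+e^{0.3150}) = 0.4219
L = P_1 × P_2 = 0.7685 × 0.4219 = 0.32424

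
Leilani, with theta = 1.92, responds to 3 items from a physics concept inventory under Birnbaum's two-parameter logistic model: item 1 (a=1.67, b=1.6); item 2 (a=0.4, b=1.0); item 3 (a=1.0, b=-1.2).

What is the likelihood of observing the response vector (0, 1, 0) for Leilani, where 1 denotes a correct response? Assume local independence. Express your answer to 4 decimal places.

0.0092

P(theta) = 1 / (1 + exp(−a(theta − b)))
P_1 = 1/(1+e^{-0.5344}) = 0.6305
P_2 = 1/(1+e^{-0.3680}) = 0.5910
P_3 = 1/(1+e^{-3.1200}) = 0.9577
L = (1−P_1) × P_2 × (1−P_3) = 0.3695 × 0.5910 × 0.0423 = 0.00923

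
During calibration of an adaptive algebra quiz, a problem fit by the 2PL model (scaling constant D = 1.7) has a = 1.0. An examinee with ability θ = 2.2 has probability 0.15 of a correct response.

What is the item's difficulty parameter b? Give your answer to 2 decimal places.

P(θ) = 1 / (1 + exp(−D·a(θ − b)))
logit(0.15) = ln(0.15/0.85) = -1.7346
b = θ − logit/(1.7·a) = 2.2 − (-1.7346)/1.7000 = 3.2204

3.22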